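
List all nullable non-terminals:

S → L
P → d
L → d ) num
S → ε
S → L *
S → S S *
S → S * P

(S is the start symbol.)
ε-productions: S → ε
So S is immediately nullable.
No further non-terminal can be added: every production for the remaining non-terminals contains a terminal or a non-nullable non-terminal.
Nullable = { 'S' }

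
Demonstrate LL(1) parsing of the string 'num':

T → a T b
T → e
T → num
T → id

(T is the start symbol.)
LL(1) parsing maintains a stack (initially the start symbol over $) and the input. At each step: if the stack top is a terminal, match it against the current input token; if it is a non-terminal N, replace it with the RHS of M[N, lookahead] (the unique production whose predict set contains the lookahead).

Stack is shown with the top on the left.

Stack  Input  Action
--------------------
T $    num $  output T → num
num $  num $  match 'num'
$      $      accept

The string is accepted.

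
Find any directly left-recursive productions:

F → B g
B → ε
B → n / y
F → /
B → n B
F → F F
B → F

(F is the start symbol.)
Yes, F is left-recursive

F → B g: starts with B
B → ε: starts with ε
B → n / y: starts with n
F → /: starts with '/'
B → n B: starts with n
F → F F: LEFT RECURSIVE (starts with F)
B → F: starts with F

The grammar has direct left recursion on: F.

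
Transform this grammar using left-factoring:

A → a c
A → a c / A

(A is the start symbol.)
Left-factoring transforms A → αβ₁ | αβ₂ into A → αA' and A' → β₁ | β₂
(α is the longest common prefix among the alternatives). Repeat until
no nonterminal has two alternatives with a common prefix.

Round 1: A has alternatives sharing prefix 'a c'. Introduce A': A → a c A'
  Add: A' → ε
  Add: A' → / A

No remaining common prefixes — done.

Resulting grammar:
A → a c A'
A' → ε
A' → / A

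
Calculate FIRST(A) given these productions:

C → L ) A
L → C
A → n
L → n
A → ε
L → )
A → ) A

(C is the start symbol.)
From A → n:
  - n is a terminal: add 'n' and stop
From A → ε:
  - ε-production, so ε ∈ FIRST(A)
From A → ) A:
  - ')' is a terminal: add ')' and stop

Collecting: FIRST(A) = { ')', 'n', ε }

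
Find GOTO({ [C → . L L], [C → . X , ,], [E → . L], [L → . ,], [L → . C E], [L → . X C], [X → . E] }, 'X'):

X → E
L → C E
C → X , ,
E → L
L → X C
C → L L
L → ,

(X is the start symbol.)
{ [C → . L L], [C → . X , ,], [C → X . , ,], [E → . L], [L → . ,], [L → . C E], [L → . X C], [L → X . C], [X → . E] }

GOTO(I, 'X') = CLOSURE({ [A → αX.β] : [A → α.Xβ] ∈ I, X = 'X' })

Items with dot before 'X', with the dot advanced:
  [C → . X , ,] → [C → X . , ,]
  [L → . X C] → [L → X . C]
Closure of the advanced items:
  [L → X . C] has the dot before C: add [C → . X , ,], [C → . L L]
  [C → . X , ,] has the dot before X: add [X → . E]
  [C → . L L] has the dot before L: add [L → . C E], [L → . X C], [L → . ,]
  [X → . E] has the dot before E: add [E → . L]

GOTO = { [C → . L L], [C → . X , ,], [C → X . , ,], [E → . L], [L → . ,], [L → . C E], [L → . X C], [L → X . C], [X → . E] }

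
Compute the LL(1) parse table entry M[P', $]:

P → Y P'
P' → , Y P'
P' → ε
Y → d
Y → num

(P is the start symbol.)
P' → ε

To find M[P', $], we find productions for P' where $ is in the predict set (PREDICT(N → α) = (FIRST(α) \ {ε}) ∪ (FOLLOW(N) if α ⇒* ε)).

Relevant sets:
  FOLLOW(P') = { $ }

P' → , Y P': PREDICT = { ',' }
P' → ε: PREDICT = { $ }
  $ is in predict set, so this production goes in M[P', $]

M[P', $] = P' → ε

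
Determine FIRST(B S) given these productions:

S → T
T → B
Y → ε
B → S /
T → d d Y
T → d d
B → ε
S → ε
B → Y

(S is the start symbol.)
FIRST sets of the non-terminals involved (from the grammar, by fixed-point iteration):
  FIRST(B) = { '/', 'd', ε }
  FIRST(S) = { '/', 'd', ε }

To compute FIRST(B S), process the symbols left to right:
Symbol B is a non-terminal. Add FIRST(B) \ {ε} = { '/', 'd' }
B is nullable (ε ∈ FIRST(B)), continue to the next symbol.
Symbol S is a non-terminal. Add FIRST(S) \ {ε} = { '/', 'd' }
S is nullable (ε ∈ FIRST(S)), continue to the next symbol.
All symbols are nullable, so ε is in the result.
FIRST(B S) = { '/', 'd', ε }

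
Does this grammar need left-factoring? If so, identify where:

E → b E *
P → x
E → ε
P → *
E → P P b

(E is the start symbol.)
Left-factoring is needed when two productions for the same non-terminal
share a common prefix on the right-hand side.

Productions for E:
  E → b E *
  E → ε
  E → P P b
Productions for P:
  P → x
  P → *

No common prefixes found.

Answer: No, left-factoring is not needed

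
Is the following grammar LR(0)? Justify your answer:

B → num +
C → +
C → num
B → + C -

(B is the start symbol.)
A grammar is LR(0) if no state in the canonical LR(0) collection has:
  - both a shift item (dot before a terminal) and a complete item (shift-reduce conflict), or
  - two or more complete items (reduce-reduce conflict; the accept item [B' → B .] counts as a complete item here).

Augment with B' → B and build the canonical LR(0) collection (I0 = CLOSURE({[B' → . B]}), then GOTO on every symbol after a dot until no new states appear). It has 9 states:
  I0: { [B → . + C -], [B → . num +], [B' → . B] }  — shift
  I1: { [B → + . C -], [C → . +], [C → . num] }  — shift
  I2: { [B' → B .] }  — accept
  I3: { [B → num . +] }  — shift
  I4: { [B → num + .] }  — reduce
  I5: { [C → + .] }  — reduce
  I6: { [B → + C . -] }  — shift
  I7: { [C → num .] }  — reduce
  I8: { [B → + C - .] }  — reduce

Every state is either a pure shift/goto state or contains exactly one complete item and nothing to shift — no conflicts. The grammar is LR(0).

Answer: Yes, the grammar is LR(0)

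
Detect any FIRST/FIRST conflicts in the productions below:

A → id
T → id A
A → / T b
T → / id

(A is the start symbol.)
No FIRST/FIRST conflicts.

A FIRST/FIRST conflict occurs when two productions N → α and N → β for the same non-terminal have FIRST(α) ∩ FIRST(β) ≠ ∅ (with ε ∈ FIRST of a nullable right-hand side, so two nullable alternatives also conflict).

Productions for A:
  A → id: FIRST = { 'id' }
  A → / T b: FIRST = { '/' }
Productions for T:
  T → id A: FIRST = { 'id' }
  T → / id: FIRST = { '/' }

All alternatives of each non-terminal have pairwise disjoint FIRST sets.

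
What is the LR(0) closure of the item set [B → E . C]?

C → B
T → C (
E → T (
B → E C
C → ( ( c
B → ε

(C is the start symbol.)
To compute CLOSURE, for each item [A → α.Bβ] where B is a non-terminal, add [B → .γ] for all productions B → γ; repeat for the newly added items until nothing changes.

Start with: [B → E . C]
  [B → E . C] has the dot before C: add [C → . B], [C → . ( ( c]
  [C → . B] has the dot before B: add [B → . E C], [B → .]
  [B → . E C] has the dot before E: add [E → . T (]
  [E → . T (] has the dot before T: add [T → . C (]
No further items can be added.

CLOSURE = { [B → . E C], [B → .], [B → E . C], [C → . ( ( c], [C → . B], [E → . T (], [T → . C (] }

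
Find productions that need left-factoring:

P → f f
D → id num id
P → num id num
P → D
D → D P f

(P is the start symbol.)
No, left-factoring is not needed

Left-factoring is needed when two productions for the same non-terminal
share a common prefix on the right-hand side.

Productions for P:
  P → f f
  P → num id num
  P → D
Productions for D:
  D → id num id
  D → D P f

No common prefixes found.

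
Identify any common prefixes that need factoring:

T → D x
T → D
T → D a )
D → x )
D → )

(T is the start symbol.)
Yes, T has productions with common prefix 'D'

Left-factoring is needed when two productions for the same non-terminal
share a common prefix on the right-hand side.

Productions for T:
  T → D x
  T → D
  T → D a )
Productions for D:
  D → x )
  D → )

Found common prefix 'D' in productions for T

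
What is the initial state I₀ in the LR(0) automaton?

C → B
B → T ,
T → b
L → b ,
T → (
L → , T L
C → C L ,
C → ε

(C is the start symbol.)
First, augment the grammar with C' → C
I₀ = CLOSURE({ [C' → . C] }):
  [C' → . C] has the dot before C: add [C → . B], [C → . C L ,], [C → .]
  [C → . B] has the dot before B: add [B → . T ,]
  [B → . T ,] has the dot before T: add [T → . b], [T → . (]
No further items can be added.

I₀ = { [B → . T ,], [C → . B], [C → . C L ,], [C → .], [C' → . C], [T → . (], [T → . b] }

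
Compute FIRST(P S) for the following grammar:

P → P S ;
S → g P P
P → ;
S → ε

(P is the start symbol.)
FIRST sets of the non-terminals involved (from the grammar, by fixed-point iteration):
  FIRST(P) = { ';' }

To compute FIRST(P S), process the symbols left to right:
Symbol P is a non-terminal. Add FIRST(P) \ {ε} = { ';' }
P is not nullable (ε ∉ FIRST(P)), so stop here.
FIRST(P S) = { ';' }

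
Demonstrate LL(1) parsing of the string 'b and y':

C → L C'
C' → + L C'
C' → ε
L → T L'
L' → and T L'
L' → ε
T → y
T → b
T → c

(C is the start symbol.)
Stack is shown with the top on the left.

Stack          Input      Action
--------------------------------
C $            b and y $  output C → L C'
L C' $         b and y $  output L → T L'
T L' C' $      b and y $  output T → b
b L' C' $      b and y $  match 'b'
L' C' $        and y $    output L' → and T L'
and T L' C' $  and y $    match 'and'
T L' C' $      y $        output T → y
y L' C' $      y $        match 'y'
L' C' $        $          output L' → ε
C' $           $          output C' → ε
$              $          accept

The string is accepted.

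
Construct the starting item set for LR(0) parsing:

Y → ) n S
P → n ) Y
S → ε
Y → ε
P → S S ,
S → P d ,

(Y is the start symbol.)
{ [Y → . ) n S], [Y → .], [Y' → . Y] }

First, augment the grammar with Y' → Y
I₀ = CLOSURE({ [Y' → . Y] }):
  [Y' → . Y] has the dot before Y: add [Y → . ) n S], [Y → .]
No further items can be added.

I₀ = { [Y → . ) n S], [Y → .], [Y' → . Y] }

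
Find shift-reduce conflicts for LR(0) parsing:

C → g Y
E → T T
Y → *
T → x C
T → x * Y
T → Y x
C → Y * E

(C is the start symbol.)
Augment with C' → C and build the canonical LR(0) collection (I0 = CLOSURE({[C' → . C]}), then GOTO on every symbol after a dot until no new states appear). It has 16 states:
  I0: { [C → . Y * E], [C → . g Y], [C' → . C], [Y → . *] }  — shift
  I1: { [Y → * .] }  — reduce
  I2: { [C' → C .] }  — accept
  I3: { [C → Y . * E] }  — shift
  I4: { [C → g . Y], [Y → . *] }  — shift
  I5: { [C → g Y .] }  — reduce
  I6: { [C → Y * . E], [E → . T T], [T → . Y x], [T → . x * Y], [T → . x C], [Y → . *] }  — shift
  I7: { [C → Y * E .] }  — reduce
  I8: { [E → T . T], [T → . Y x], [T → . x * Y], [T → . x C], [Y → . *] }  — shift
  I9: { [T → Y . x] }  — shift
  I10: { [C → . Y * E], [C → . g Y], [T → x . * Y], [T → x . C], [Y → . *] }  — shift
  I11: { [T → x * . Y], [Y → * .], [Y → . *] }  — shift, reduce
  I12: { [T → x C .] }  — reduce
  I13: { [T → x * Y .] }  — reduce
  I14: { [T → Y x .] }  — reduce
  I15: { [E → T T .] }  — reduce

I11 contains reduce item [Y → * .] and shift item [Y → . *] — shift-reduce conflict.

Answer: Yes — I11: [Y → * .] vs [Y → . *]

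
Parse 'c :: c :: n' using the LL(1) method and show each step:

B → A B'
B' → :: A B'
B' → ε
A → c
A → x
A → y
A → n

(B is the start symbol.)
LL(1) parsing maintains a stack (initially the start symbol over $) and the input. At each step: if the stack top is a terminal, match it against the current input token; if it is a non-terminal N, replace it with the RHS of M[N, lookahead] (the unique production whose predict set contains the lookahead).

Stack is shown with the top on the left.

Stack      Input          Action
--------------------------------
B $        c :: c :: n $  output B → A B'
A B' $     c :: c :: n $  output A → c
c B' $     c :: c :: n $  match 'c'
B' $       :: c :: n $    output B' → :: A B'
:: A B' $  :: c :: n $    match '::'
A B' $     c :: n $       output A → c
c B' $     c :: n $       match 'c'
B' $       :: n $         output B' → :: A B'
:: A B' $  :: n $         match '::'
A B' $     n $            output A → n
n B' $     n $            match 'n'
B' $       $              output B' → ε
$          $              accept

The string is accepted.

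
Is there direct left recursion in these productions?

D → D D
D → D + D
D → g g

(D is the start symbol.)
Yes, D is left-recursive

D → D D: LEFT RECURSIVE (starts with D)
D → D + D: LEFT RECURSIVE (starts with D)
D → g g: starts with g

The grammar has direct left recursion on: D.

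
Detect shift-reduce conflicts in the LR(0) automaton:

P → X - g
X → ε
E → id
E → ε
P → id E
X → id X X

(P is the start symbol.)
Yes — I0: [X → .] vs [P → . id E]; I3: [E → .] vs [E → . id]; I5: [X → .] vs [X → . id X X]; I6: [E → id .] vs [X → . id X X]; I7: [X → .] vs [X → . id X X]

A shift-reduce conflict occurs when an LR(0) state has both:
  - a complete (reduce) item [A → α .] (dot at the end), and
  - a shift item [B → β . c γ] (dot before a terminal).

Augment with P' → P and build the canonical LR(0) collection (I0 = CLOSURE({[P' → . P]}), then GOTO on every symbol after a dot until no new states appear). It has 11 states:
  I0: { [P → . X - g], [P → . id E], [P' → . P], [X → . id X X], [X → .] }  — shift, reduce
  I1: { [P' → P .] }  — accept
  I2: { [P → X . - g] }  — shift
  I3: { [E → . id], [E → .], [P → id . E], [X → . id X X], [X → .], [X → id . X X] }  — shift, 2 reduces
  I4: { [P → id E .] }  — reduce
  I5: { [X → . id X X], [X → .], [X → id X . X] }  — shift, reduce
  I6: { [E → id .], [X → . id X X], [X → .], [X → id . X X] }  — shift, 2 reduces
  I7: { [X → . id X X], [X → .], [X → id . X X] }  — shift, reduce
  I8: { [X → id X X .] }  — reduce
  I9: { [P → X - . g] }  — shift
  I10: { [P → X - g .] }  — reduce

I0 contains reduce item [X → .] and shift items [P → . id E], [X → . id X X] — shift-reduce conflict.
I3 contains reduce items [E → .], [X → .] and shift items [E → . id], [X → . id X X] — shift-reduce conflict.
I5 contains reduce item [X → .] and shift item [X → . id X X] — shift-reduce conflict.
I6 contains reduce items [E → id .], [X → .] and shift item [X → . id X X] — shift-reduce conflict.
I7 contains reduce item [X → .] and shift item [X → . id X X] — shift-reduce conflict.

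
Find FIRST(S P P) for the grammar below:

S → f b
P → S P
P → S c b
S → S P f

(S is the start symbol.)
{ 'f' }

FIRST sets of the non-terminals involved (from the grammar, by fixed-point iteration):
  FIRST(S) = { 'f' }

To compute FIRST(S P P), process the symbols left to right:
Symbol S is a non-terminal. Add FIRST(S) \ {ε} = { 'f' }
S is not nullable (ε ∉ FIRST(S)), so stop here.
FIRST(S P P) = { 'f' }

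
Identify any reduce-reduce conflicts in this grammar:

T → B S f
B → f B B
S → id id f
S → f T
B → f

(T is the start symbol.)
No reduce-reduce conflicts

A reduce-reduce conflict occurs when an LR(0) state has two complete items [A → α .] and [B → β .] — both call for a reduction, and with no lookahead the parser cannot choose between them.

Augment with T' → T and build the canonical LR(0) collection (I0 = CLOSURE({[T' → . T]}), then GOTO on every symbol after a dot until no new states appear). It has 13 states:
  I0: { [B → . f B B], [B → . f], [T → . B S f], [T' → . T] }  — shift
  I1: { [S → . f T], [S → . id id f], [T → B . S f] }  — shift
  I2: { [T' → T .] }  — accept
  I3: { [B → . f B B], [B → . f], [B → f . B B], [B → f .] }  — shift, reduce
  I4: { [B → . f B B], [B → . f], [B → f B . B] }  — shift
  I5: { [B → f B B .] }  — reduce
  I6: { [T → B S . f] }  — shift
  I7: { [B → . f B B], [B → . f], [S → f . T], [T → . B S f] }  — shift
  I8: { [S → id . id f] }  — shift
  I9: { [S → id id . f] }  — shift
  I10: { [S → id id f .] }  — reduce
  I11: { [S → f T .] }  — reduce
  I12: { [T → B S f .] }  — reduce

No state contains more than one complete item.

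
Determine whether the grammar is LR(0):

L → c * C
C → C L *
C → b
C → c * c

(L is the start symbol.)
No. Shift-reduce conflict between [L → c * C .] and [L → . c * C]

A grammar is LR(0) if no state in the canonical LR(0) collection has:
  - both a shift item (dot before a terminal) and a complete item (shift-reduce conflict), or
  - two or more complete items (reduce-reduce conflict; the accept item [L' → L .] counts as a complete item here).

Augment with L' → L and build the canonical LR(0) collection (I0 = CLOSURE({[L' → . L]}), then GOTO on every symbol after a dot until no new states appear). It has 11 states:
  I0: { [L → . c * C], [L' → . L] }  — shift
  I1: { [L' → L .] }  — accept
  I2: { [L → c . * C] }  — shift
  I3: { [C → . C L *], [C → . b], [C → . c * c], [L → c * . C] }  — shift
  I4: { [C → C . L *], [L → . c * C], [L → c * C .] }  — shift, reduce
  I5: { [C → b .] }  — reduce
  I6: { [C → c . * c] }  — shift
  I7: { [C → c * . c] }  — shift
  I8: { [C → c * c .] }  — reduce
  I9: { [C → C L . *] }  — shift
  I10: { [C → C L * .] }  — reduce

Conflict in state I4:
  Shift-reduce conflict between [L → c * C .] and [L → . c * C]
So the grammar is NOT LR(0).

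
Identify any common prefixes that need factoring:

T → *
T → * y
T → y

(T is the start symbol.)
Yes, T has productions with common prefix '*'

Left-factoring is needed when two productions for the same non-terminal
share a common prefix on the right-hand side.

Productions for T:
  T → *
  T → * y
  T → y

Found common prefix '*' in productions for T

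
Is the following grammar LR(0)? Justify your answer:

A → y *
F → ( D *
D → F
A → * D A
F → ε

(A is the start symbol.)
No. Shift-reduce conflict between [F → .] and [F → . ( D *]

Augment with A' → A and build the canonical LR(0) collection (I0 = CLOSURE({[A' → . A]}), then GOTO on every symbol after a dot until no new states appear). It has 11 states:
  I0: { [A → . * D A], [A → . y *], [A' → . A] }  — shift
  I1: { [A → * . D A], [D → . F], [F → . ( D *], [F → .] }  — shift, reduce
  I2: { [A' → A .] }  — accept
  I3: { [A → y . *] }  — shift
  I4: { [A → y * .] }  — reduce
  I5: { [D → . F], [F → ( . D *], [F → . ( D *], [F → .] }  — shift, reduce
  I6: { [A → * D . A], [A → . * D A], [A → . y *] }  — shift
  I7: { [D → F .] }  — reduce
  I8: { [A → * D A .] }  — reduce
  I9: { [F → ( D . *] }  — shift
  I10: { [F → ( D * .] }  — reduce

Conflict in state I1:
  Shift-reduce conflict between [F → .] and [F → . ( D *]
So the grammar is NOT LR(0).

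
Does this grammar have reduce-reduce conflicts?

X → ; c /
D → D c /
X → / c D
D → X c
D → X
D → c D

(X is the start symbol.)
No reduce-reduce conflicts

Augment with X' → X and build the canonical LR(0) collection (I0 = CLOSURE({[X' → . X]}), then GOTO on every symbol after a dot until no new states appear). It has 14 states:
  I0: { [X → . / c D], [X → . ; c /], [X' → . X] }  — shift
  I1: { [X → / . c D] }  — shift
  I2: { [X → ; . c /] }  — shift
  I3: { [X' → X .] }  — accept
  I4: { [X → ; c . /] }  — shift
  I5: { [X → ; c / .] }  — reduce
  I6: { [D → . D c /], [D → . X c], [D → . X], [D → . c D], [X → . / c D], [X → . ; c /], [X → / c . D] }  — shift
  I7: { [D → D . c /], [X → / c D .] }  — shift, reduce
  I8: { [D → X . c], [D → X .] }  — shift, reduce
  I9: { [D → . D c /], [D → . X c], [D → . X], [D → . c D], [D → c . D], [X → . / c D], [X → . ; c /] }  — shift
  I10: { [D → D . c /], [D → c D .] }  — shift, reduce
  I11: { [D → D c . /] }  — shift
  I12: { [D → D c / .] }  — reduce
  I13: { [D → X c .] }  — reduce

No state contains more than one complete item.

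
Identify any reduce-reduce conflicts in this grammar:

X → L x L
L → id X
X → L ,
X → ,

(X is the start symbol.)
No reduce-reduce conflicts

A reduce-reduce conflict occurs when an LR(0) state has two complete items [A → α .] and [B → β .] — both call for a reduction, and with no lookahead the parser cannot choose between them.

Augment with X' → X and build the canonical LR(0) collection (I0 = CLOSURE({[X' → . X]}), then GOTO on every symbol after a dot until no new states appear). It has 9 states:
  I0: { [L → . id X], [X → . ,], [X → . L ,], [X → . L x L], [X' → . X] }  — shift
  I1: { [X → , .] }  — reduce
  I2: { [X → L . ,], [X → L . x L] }  — shift
  I3: { [X' → X .] }  — accept
  I4: { [L → . id X], [L → id . X], [X → . ,], [X → . L ,], [X → . L x L] }  — shift
  I5: { [L → id X .] }  — reduce
  I6: { [X → L , .] }  — reduce
  I7: { [L → . id X], [X → L x . L] }  — shift
  I8: { [X → L x L .] }  — reduce

No state contains more than one complete item.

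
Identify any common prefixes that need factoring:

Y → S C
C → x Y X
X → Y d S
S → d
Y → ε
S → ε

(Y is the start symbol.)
Left-factoring is needed when two productions for the same non-terminal
share a common prefix on the right-hand side.

Productions for Y:
  Y → S C
  Y → ε
Productions for S:
  S → d
  S → ε

No common prefixes found.

Answer: No, left-factoring is not needed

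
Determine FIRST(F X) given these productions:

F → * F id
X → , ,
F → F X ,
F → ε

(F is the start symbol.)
FIRST sets of the non-terminals involved (from the grammar, by fixed-point iteration):
  FIRST(F) = { '*', ',', ε }
  FIRST(X) = { ',' }

To compute FIRST(F X), process the symbols left to right:
Symbol F is a non-terminal. Add FIRST(F) \ {ε} = { '*', ',' }
F is nullable (ε ∈ FIRST(F)), continue to the next symbol.
Symbol X is a non-terminal. Add FIRST(X) \ {ε} = { ',' }
X is not nullable (ε ∉ FIRST(X)), so stop here.
FIRST(F X) = { '*', ',' }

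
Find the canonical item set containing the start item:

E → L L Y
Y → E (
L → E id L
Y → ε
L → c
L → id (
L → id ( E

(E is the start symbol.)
{ [E → . L L Y], [E' → . E], [L → . E id L], [L → . c], [L → . id ( E], [L → . id (] }

First, augment the grammar with E' → E
I₀ = CLOSURE({ [E' → . E] }):
  [E' → . E] has the dot before E: add [E → . L L Y]
  [E → . L L Y] has the dot before L: add [L → . E id L], [L → . c], [L → . id (], [L → . id ( E]
No further items can be added.

I₀ = { [E → . L L Y], [E' → . E], [L → . E id L], [L → . c], [L → . id ( E], [L → . id (] }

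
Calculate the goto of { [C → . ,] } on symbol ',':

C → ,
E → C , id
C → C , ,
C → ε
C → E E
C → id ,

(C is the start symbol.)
GOTO(I, ',') = CLOSURE({ [A → αX.β] : [A → α.Xβ] ∈ I, X = ',' })

Items with dot before ',', with the dot advanced:
  [C → . ,] → [C → , .]
Closure adds nothing (no advanced item has the dot before a non-terminal).

GOTO = { [C → , .] }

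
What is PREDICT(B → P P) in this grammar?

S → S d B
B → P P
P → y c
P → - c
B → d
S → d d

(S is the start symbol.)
{ '-', 'y' }

PREDICT(B → P P) = (FIRST(RHS) \ {ε}) ∪ (FOLLOW(B) if ε ∈ FIRST(RHS), i.e. RHS ⇒* ε)
FIRST(P) = { '-', 'y' }
FIRST(P P) = { '-', 'y' }
ε ∉ FIRST(P P), so FOLLOW(B) is not added.
PREDICT(B → P P) = { '-', 'y' }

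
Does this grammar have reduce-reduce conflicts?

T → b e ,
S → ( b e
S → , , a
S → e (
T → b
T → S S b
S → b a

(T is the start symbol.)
No reduce-reduce conflicts

Augment with T' → T and build the canonical LR(0) collection (I0 = CLOSURE({[T' → . T]}), then GOTO on every symbol after a dot until no new states appear). It has 18 states:
  I0: { [S → . ( b e], [S → . , , a], [S → . b a], [S → . e (], [T → . S S b], [T → . b e ,], [T → . b], [T' → . T] }  — shift
  I1: { [S → ( . b e] }  — shift
  I2: { [S → , . , a] }  — shift
  I3: { [S → . ( b e], [S → . , , a], [S → . b a], [S → . e (], [T → S . S b] }  — shift
  I4: { [T' → T .] }  — accept
  I5: { [S → b . a], [T → b . e ,], [T → b .] }  — shift, reduce
  I6: { [S → e . (] }  — shift
  I7: { [S → e ( .] }  — reduce
  I8: { [S → b a .] }  — reduce
  I9: { [T → b e . ,] }  — shift
  I10: { [T → b e , .] }  — reduce
  I11: { [T → S S . b] }  — shift
  I12: { [S → b . a] }  — shift
  I13: { [T → S S b .] }  — reduce
  I14: { [S → , , . a] }  — shift
  I15: { [S → , , a .] }  — reduce
  I16: { [S → ( b . e] }  — shift
  I17: { [S → ( b e .] }  — reduce

No state contains more than one complete item.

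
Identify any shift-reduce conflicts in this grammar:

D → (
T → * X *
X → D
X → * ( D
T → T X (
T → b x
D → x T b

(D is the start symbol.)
No shift-reduce conflicts

A shift-reduce conflict occurs when an LR(0) state has both:
  - a complete (reduce) item [A → α .] (dot at the end), and
  - a shift item [B → β . c γ] (dot before a terminal).

Augment with D' → D and build the canonical LR(0) collection (I0 = CLOSURE({[D' → . D]}), then GOTO on every symbol after a dot until no new states appear). It has 17 states:
  I0: { [D → . (], [D → . x T b], [D' → . D] }  — shift
  I1: { [D → ( .] }  — reduce
  I2: { [D' → D .] }  — accept
  I3: { [D → x . T b], [T → . * X *], [T → . T X (], [T → . b x] }  — shift
  I4: { [D → . (], [D → . x T b], [T → * . X *], [X → . * ( D], [X → . D] }  — shift
  I5: { [D → . (], [D → . x T b], [D → x T . b], [T → T . X (], [X → . * ( D], [X → . D] }  — shift
  I6: { [T → b . x] }  — shift
  I7: { [T → b x .] }  — reduce
  I8: { [X → * . ( D] }  — shift
  I9: { [X → D .] }  — reduce
  I10: { [T → T X . (] }  — shift
  I11: { [D → x T b .] }  — reduce
  I12: { [T → T X ( .] }  — reduce
  I13: { [D → . (], [D → . x T b], [X → * ( . D] }  — shift
  I14: { [X → * ( D .] }  — reduce
  I15: { [T → * X . *] }  — shift
  I16: { [T → * X * .] }  — reduce

No state contains both a complete item and a shift item.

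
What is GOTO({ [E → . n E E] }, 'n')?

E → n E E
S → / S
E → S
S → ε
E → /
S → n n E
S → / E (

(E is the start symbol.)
{ [E → . /], [E → . S], [E → . n E E], [E → n . E E], [S → . / E (], [S → . / S], [S → . n n E], [S → .] }

GOTO(I, 'n') = CLOSURE({ [A → αX.β] : [A → α.Xβ] ∈ I, X = 'n' })

Items with dot before 'n', with the dot advanced:
  [E → . n E E] → [E → n . E E]
Closure of the advanced items:
  [E → n . E E] has the dot before E: add [E → . n E E], [E → . S], [E → . /]
  [E → . S] has the dot before S: add [S → . / S], [S → .], [S → . n n E], [S → . / E (]

GOTO = { [E → . /], [E → . S], [E → . n E E], [E → n . E E], [S → . / E (], [S → . / S], [S → . n n E], [S → .] }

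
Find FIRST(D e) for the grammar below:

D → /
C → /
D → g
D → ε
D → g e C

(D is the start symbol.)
FIRST sets of the non-terminals involved (from the grammar, by fixed-point iteration):
  FIRST(D) = { '/', 'g', ε }

To compute FIRST(D e), process the symbols left to right:
Symbol D is a non-terminal. Add FIRST(D) \ {ε} = { '/', 'g' }
D is nullable (ε ∈ FIRST(D)), continue to the next symbol.
Symbol e is a terminal. Add 'e' and stop.
FIRST(D e) = { '/', 'e', 'g' }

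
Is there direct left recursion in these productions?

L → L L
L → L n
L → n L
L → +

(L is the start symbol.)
Yes, L is left-recursive

L → L L: LEFT RECURSIVE (starts with L)
L → L n: LEFT RECURSIVE (starts with L)
L → n L: starts with n
L → +: starts with '+'

The grammar has direct left recursion on: L.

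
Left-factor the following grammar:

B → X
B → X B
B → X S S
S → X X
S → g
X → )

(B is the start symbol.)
Left-factoring transforms A → αβ₁ | αβ₂ into A → αA' and A' → β₁ | β₂
(α is the longest common prefix among the alternatives). Repeat until
no nonterminal has two alternatives with a common prefix.

Round 1: B has alternatives sharing prefix 'X'. Introduce B': B → X B'
  Add: B' → ε
  Add: B' → B
  Add: B' → S S

No remaining common prefixes — done.

Resulting grammar:
B → X B'
B' → ε
B' → B
B' → S S
S → X X
S → g
X → )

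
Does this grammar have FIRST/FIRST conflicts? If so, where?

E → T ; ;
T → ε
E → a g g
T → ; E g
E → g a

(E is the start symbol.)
A FIRST/FIRST conflict occurs when two productions N → α and N → β for the same non-terminal have FIRST(α) ∩ FIRST(β) ≠ ∅ (with ε ∈ FIRST of a nullable right-hand side, so two nullable alternatives also conflict).

FIRST sets of the non-terminals at (or reachable through a nullable prefix from) the front of some alternative:
  FIRST(T) = { ';', ε }

Productions for E:
  E → T ; ;: FIRST = { ';' }
  E → a g g: FIRST = { 'a' }
  E → g a: FIRST = { 'g' }
Productions for T:
  T → ε: FIRST = { ε }
  T → ; E g: FIRST = { ';' }

All alternatives of each non-terminal have pairwise disjoint FIRST sets.

Answer: No FIRST/FIRST conflicts.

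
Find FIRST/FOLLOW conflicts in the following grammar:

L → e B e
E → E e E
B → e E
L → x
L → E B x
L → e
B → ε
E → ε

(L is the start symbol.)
A FIRST/FOLLOW conflict occurs when a non-terminal N has a nullable alternative N → β (β ⇒* ε) and another alternative N → α with FIRST(α) ∩ FOLLOW(N) ≠ ∅: on such a lookahead the parser cannot decide between expanding α and letting N vanish via β.

Nullable non-terminals: B, E.
FIRST sets used below: FIRST(E) = { 'e', ε }

B: nullable alternative(s) B → ε; FOLLOW(B) = { 'e', 'x' }
  B → e E: FIRST \ {ε} = { 'e' } — overlaps FOLLOW(B) on { 'e' }: CONFLICT
  B → ε: FIRST \ {ε} = { } — this is the only nullable alternative, skip

E: nullable alternative(s) E → ε; FOLLOW(E) = { 'e', 'x' }
  E → E e E: FIRST \ {ε} = { 'e' } — overlaps FOLLOW(E) on { 'e' }: CONFLICT
  E → ε: FIRST \ {ε} = { } — this is the only nullable alternative, skip

L has no nullable alternative, so no FIRST/FOLLOW check is needed there.

So the grammar has 2 FIRST/FOLLOW conflicts (marked CONFLICT above).

Answer: Yes. E → E e E with FOLLOW(E) on { 'e' }; B → e E with FOLLOW(B) on { 'e' }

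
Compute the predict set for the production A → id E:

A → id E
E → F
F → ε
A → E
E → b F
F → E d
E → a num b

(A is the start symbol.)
{ 'id' }

PREDICT(A → id E) = (FIRST(RHS) \ {ε}) ∪ (FOLLOW(A) if ε ∈ FIRST(RHS), i.e. RHS ⇒* ε)
FIRST(id E) = { 'id' }
ε ∉ FIRST(id E), so FOLLOW(A) is not added.
PREDICT(A → id E) = { 'id' }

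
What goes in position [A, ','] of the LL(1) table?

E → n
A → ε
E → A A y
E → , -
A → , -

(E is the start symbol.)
To find M[A, ','], we find productions for A where ',' is in the predict set (PREDICT(N → α) = (FIRST(α) \ {ε}) ∪ (FOLLOW(N) if α ⇒* ε)).

Relevant sets:
  FOLLOW(A) = { ',', 'y' }

A → ε: PREDICT = { ',', 'y' }
  ',' is in predict set, so this production goes in M[A, ',']
A → , -: PREDICT = { ',' }
  ',' is in predict set, so this production goes in M[A, ',']

M[A, ','] = A → ε, A → , -  (a multiply-defined cell — the grammar is not LL(1))

Answer: A → ε, A → , -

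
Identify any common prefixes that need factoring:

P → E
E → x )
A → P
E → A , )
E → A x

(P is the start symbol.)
Left-factoring is needed when two productions for the same non-terminal
share a common prefix on the right-hand side.

Productions for E:
  E → x )
  E → A , )
  E → A x

Found common prefix 'A' in productions for E

Answer: Yes, E has productions with common prefix 'A'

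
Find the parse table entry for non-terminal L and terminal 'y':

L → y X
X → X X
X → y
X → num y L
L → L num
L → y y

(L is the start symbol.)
To find M[L, 'y'], we find productions for L where 'y' is in the predict set (PREDICT(N → α) = (FIRST(α) \ {ε}) ∪ (FOLLOW(N) if α ⇒* ε)).

Relevant sets:
  FIRST(L) = { 'y' }

L → y X: PREDICT = { 'y' }
  'y' is in predict set, so this production goes in M[L, 'y']
L → L num: PREDICT = { 'y' }
  'y' is in predict set, so this production goes in M[L, 'y']
L → y y: PREDICT = { 'y' }
  'y' is in predict set, so this production goes in M[L, 'y']

M[L, 'y'] = L → y X, L → L num, L → y y  (a multiply-defined cell — the grammar is not LL(1))

Answer: L → y X, L → L num, L → y y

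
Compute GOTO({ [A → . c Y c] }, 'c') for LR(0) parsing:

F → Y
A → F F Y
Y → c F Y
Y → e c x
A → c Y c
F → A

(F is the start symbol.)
GOTO(I, 'c') = CLOSURE({ [A → αX.β] : [A → α.Xβ] ∈ I, X = 'c' })

Items with dot before 'c', with the dot advanced:
  [A → . c Y c] → [A → c . Y c]
Closure of the advanced items:
  [A → c . Y c] has the dot before Y: add [Y → . c F Y], [Y → . e c x]

GOTO = { [A → c . Y c], [Y → . c F Y], [Y → . e c x] }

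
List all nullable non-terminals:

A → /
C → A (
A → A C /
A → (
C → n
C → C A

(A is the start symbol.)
There are no ε-productions, so no non-terminal can derive ε.
No non-terminals are nullable.

Answer: None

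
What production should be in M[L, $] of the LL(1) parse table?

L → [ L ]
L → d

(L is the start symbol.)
Empty (error entry)

To find M[L, $], we find productions for L where $ is in the predict set (PREDICT(N → α) = (FIRST(α) \ {ε}) ∪ (FOLLOW(N) if α ⇒* ε)).

L → [ L ]: PREDICT = { '[' }
L → d: PREDICT = { 'd' }

M[L, $] is empty (no production applies)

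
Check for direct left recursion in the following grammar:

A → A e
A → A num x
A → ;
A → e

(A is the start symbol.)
Yes, A is left-recursive

Direct left recursion occurs when N → N α for some non-terminal N (the right-hand side begins with the left-hand side itself).

A → A e: LEFT RECURSIVE (starts with A)
A → A num x: LEFT RECURSIVE (starts with A)
A → ;: starts with ';'
A → e: starts with e

The grammar has direct left recursion on: A.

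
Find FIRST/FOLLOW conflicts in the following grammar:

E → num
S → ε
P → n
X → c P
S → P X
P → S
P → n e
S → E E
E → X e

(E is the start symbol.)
Yes. S → P X with FOLLOW(S) on { 'c' }; S → E E with FOLLOW(S) on { 'c' }

Nullable non-terminals: P, S.
FIRST sets used below: FIRST(S) = { 'c', 'n', 'num', ε }, FIRST(P) = { 'c', 'n', 'num', ε }, FIRST(X) = { 'c' }, FIRST(E) = { 'c', 'num' }

P: nullable alternative(s) P → S; FOLLOW(P) = { 'c', 'e' }
  P → n: FIRST \ {ε} = { 'n' } — disjoint from FOLLOW(P)
  P → S: FIRST \ {ε} = { 'c', 'n', 'num' } — this is the only nullable alternative, skip
  P → n e: FIRST \ {ε} = { 'n' } — disjoint from FOLLOW(P)

S: nullable alternative(s) S → ε; FOLLOW(S) = { 'c', 'e' }
  S → ε: FIRST \ {ε} = { } — this is the only nullable alternative, skip
  S → P X: FIRST \ {ε} = { 'c', 'n', 'num' } — overlaps FOLLOW(S) on { 'c' }: CONFLICT
  S → E E: FIRST \ {ε} = { 'c', 'num' } — overlaps FOLLOW(S) on { 'c' }: CONFLICT

E, X have no nullable alternative, so no FIRST/FOLLOW check is needed there.

So the grammar has 2 FIRST/FOLLOW conflicts (marked CONFLICT above).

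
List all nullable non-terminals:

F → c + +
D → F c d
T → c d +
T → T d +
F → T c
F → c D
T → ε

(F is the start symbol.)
ε-productions: T → ε
So T is immediately nullable.
No further non-terminal can be added: every production for the remaining non-terminals contains a terminal or a non-nullable non-terminal.
Nullable = { 'T' }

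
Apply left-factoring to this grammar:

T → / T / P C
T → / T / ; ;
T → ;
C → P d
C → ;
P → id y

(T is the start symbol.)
T → / T / T'
T' → P C
T' → ; ;
T → ;
C → P d
C → ;
P → id y

Left-factoring transforms A → αβ₁ | αβ₂ into A → αA' and A' → β₁ | β₂
(α is the longest common prefix among the alternatives). Repeat until
no nonterminal has two alternatives with a common prefix.

Round 1: T has alternatives sharing prefix '/ T /'. Introduce T': T → / T / T'
  Add: T' → P C
  Add: T' → ; ;

No remaining common prefixes — done.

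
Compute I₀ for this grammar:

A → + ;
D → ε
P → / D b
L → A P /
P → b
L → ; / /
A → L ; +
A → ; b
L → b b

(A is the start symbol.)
{ [A → . + ;], [A → . ; b], [A → . L ; +], [A' → . A], [L → . ; / /], [L → . A P /], [L → . b b] }

First, augment the grammar with A' → A
I₀ = CLOSURE({ [A' → . A] }):
  [A' → . A] has the dot before A: add [A → . + ;], [A → . L ; +], [A → . ; b]
  [A → . L ; +] has the dot before L: add [L → . A P /], [L → . ; / /], [L → . b b]
No further items can be added.

I₀ = { [A → . + ;], [A → . ; b], [A → . L ; +], [A' → . A], [L → . ; / /], [L → . A P /], [L → . b b] }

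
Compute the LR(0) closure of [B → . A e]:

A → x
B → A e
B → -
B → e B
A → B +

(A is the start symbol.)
To compute CLOSURE, for each item [A → α.Bβ] where B is a non-terminal, add [B → .γ] for all productions B → γ; repeat for the newly added items until nothing changes.

Start with: [B → . A e]
  [B → . A e] has the dot before A: add [A → . x], [A → . B +]
  [A → . B +] has the dot before B: add [B → . -], [B → . e B]
No further items can be added.

CLOSURE = { [A → . B +], [A → . x], [B → . -], [B → . A e], [B → . e B] }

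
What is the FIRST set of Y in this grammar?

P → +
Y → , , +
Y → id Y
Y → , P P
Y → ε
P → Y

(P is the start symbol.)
From Y → , , +:
  - ',' is a terminal: add ',' and stop
From Y → id Y:
  - id is a terminal: add 'id' and stop
From Y → , P P:
  - ',' is a terminal: add ',' and stop
From Y → ε:
  - ε-production, so ε ∈ FIRST(Y)

Collecting: FIRST(Y) = { ',', 'id', ε }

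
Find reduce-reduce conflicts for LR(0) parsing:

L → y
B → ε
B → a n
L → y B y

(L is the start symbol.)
A reduce-reduce conflict occurs when an LR(0) state has two complete items [A → α .] and [B → β .] — both call for a reduction, and with no lookahead the parser cannot choose between them.

Augment with L' → L and build the canonical LR(0) collection (I0 = CLOSURE({[L' → . L]}), then GOTO on every symbol after a dot until no new states appear). It has 7 states:
  I0: { [L → . y B y], [L → . y], [L' → . L] }  — shift
  I1: { [L' → L .] }  — accept
  I2: { [B → . a n], [B → .], [L → y . B y], [L → y .] }  — shift, 2 reduces
  I3: { [L → y B . y] }  — shift
  I4: { [B → a . n] }  — shift
  I5: { [B → a n .] }  — reduce
  I6: { [L → y B y .] }  — reduce

I2 contains complete items [B → .], [L → y .] — reduce-reduce conflict.

Answer: Yes — I2: [B → .] vs [L → y .]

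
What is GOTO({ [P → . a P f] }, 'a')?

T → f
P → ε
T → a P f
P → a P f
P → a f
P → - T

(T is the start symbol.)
GOTO(I, 'a') = CLOSURE({ [A → αX.β] : [A → α.Xβ] ∈ I, X = 'a' })

Items with dot before 'a', with the dot advanced:
  [P → . a P f] → [P → a . P f]
Closure of the advanced items:
  [P → a . P f] has the dot before P: add [P → .], [P → . a P f], [P → . a f], [P → . - T]

GOTO = { [P → . - T], [P → . a P f], [P → . a f], [P → .], [P → a . P f] }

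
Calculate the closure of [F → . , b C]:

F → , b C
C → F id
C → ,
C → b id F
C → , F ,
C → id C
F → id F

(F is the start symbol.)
Start with: [F → . , b C]
The dot precedes the terminal ',', so nothing is added.

CLOSURE = { [F → . , b C] }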